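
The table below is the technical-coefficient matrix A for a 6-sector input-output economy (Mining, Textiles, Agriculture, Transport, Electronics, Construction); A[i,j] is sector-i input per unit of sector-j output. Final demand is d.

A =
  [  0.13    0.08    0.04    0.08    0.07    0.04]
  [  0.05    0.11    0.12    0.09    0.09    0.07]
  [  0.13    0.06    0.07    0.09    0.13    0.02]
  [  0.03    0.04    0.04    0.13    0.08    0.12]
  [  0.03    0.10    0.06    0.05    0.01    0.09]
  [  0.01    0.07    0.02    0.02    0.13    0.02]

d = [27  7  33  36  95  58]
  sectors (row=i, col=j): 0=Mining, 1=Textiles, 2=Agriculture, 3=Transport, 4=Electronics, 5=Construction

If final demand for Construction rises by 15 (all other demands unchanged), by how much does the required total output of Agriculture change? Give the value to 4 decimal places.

1.1565

Form M = I − A:
  [  0.87   -0.08   -0.04   -0.08   -0.07   -0.04]
  [ -0.05    0.89   -0.12   -0.09   -0.09   -0.07]
  [ -0.13   -0.06    0.93   -0.09   -0.13   -0.02]
  [ -0.03   -0.04   -0.04    0.87   -0.08   -0.12]
  [ -0.03   -0.10   -0.06   -0.05    0.99   -0.09]
  [ -0.01   -0.07   -0.02   -0.02   -0.13    0.98]
Leontief inverse L = M⁻¹:
  [  1.1806    0.1399    0.0853    0.1414    0.1305    0.0892]
  [  0.1074    1.1815    0.1777    0.1631    0.1683    0.1278]
  [  0.1879    0.1276    1.1209    0.1594    0.1951    0.0771]
  [  0.0648    0.0936    0.0786    1.1852    0.1414    0.1690]
  [  0.0643    0.1460    0.0971    0.0951    1.0647    0.1245]
  [  0.0334    0.1097    0.0509    0.0532    0.1615    1.0520]
Total output x = L · d:
  x_0 = 1.1806·27 + 0.1399·7 + 0.0853·33 + 0.1414·36 + 0.1305·95 + 0.0892·58 = 58.3357
  x_1 = 0.1074·27 + 1.1815·7 + 0.1777·33 + 0.1631·36 + 0.1683·95 + 0.1278·58 = 46.3067
  x_2 = 0.1879·27 + 0.1276·7 + 1.1209·33 + 0.1594·36 + 0.1951·95 + 0.0771·58 = 71.7023
  x_3 = 0.0648·27 + 0.0936·7 + 0.0786·33 + 1.1852·36 + 0.1414·95 + 0.1690·58 = 70.9018
  x_4 = 0.0643·27 + 0.1460·7 + 0.0971·33 + 0.0951·36 + 1.0647·95 + 0.1245·58 = 117.7510
  x_5 = 0.0334·27 + 0.1097·7 + 0.0509·33 + 0.0532·36 + 0.1615·95 + 1.0520·58 = 81.6169
Δx_2 = L[2,5] · Δd_5 = 0.0771 · 15 = 1.1565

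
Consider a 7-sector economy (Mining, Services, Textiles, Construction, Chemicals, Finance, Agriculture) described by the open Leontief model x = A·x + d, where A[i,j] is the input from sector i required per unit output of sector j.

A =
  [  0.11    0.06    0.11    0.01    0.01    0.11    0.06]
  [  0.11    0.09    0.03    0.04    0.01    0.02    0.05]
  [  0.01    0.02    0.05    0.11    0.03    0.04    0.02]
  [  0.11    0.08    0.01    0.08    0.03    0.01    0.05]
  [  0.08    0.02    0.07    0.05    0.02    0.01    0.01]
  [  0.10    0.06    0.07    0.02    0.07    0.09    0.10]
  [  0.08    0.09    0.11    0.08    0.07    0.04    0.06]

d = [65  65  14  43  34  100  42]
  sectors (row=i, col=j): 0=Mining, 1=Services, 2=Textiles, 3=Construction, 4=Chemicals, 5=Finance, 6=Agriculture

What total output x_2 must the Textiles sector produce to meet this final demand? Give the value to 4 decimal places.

36.4793

Form M = I − A:
  [  0.89   -0.06   -0.11   -0.01   -0.01   -0.11   -0.06]
  [ -0.11    0.91   -0.03   -0.04   -0.01   -0.02   -0.05]
  [ -0.01   -0.02    0.95   -0.11   -0.03   -0.04   -0.02]
  [ -0.11   -0.08   -0.01    0.92   -0.03   -0.01   -0.05]
  [ -0.08   -0.02   -0.07   -0.05    0.98   -0.01   -0.01]
  [ -0.10   -0.06   -0.07   -0.02   -0.07    0.91   -0.10]
  [ -0.08   -0.09   -0.11   -0.08   -0.07   -0.04    0.94]
Leontief inverse L = M⁻¹:
  [  1.1756    0.1073    0.1666    0.0519    0.0385    0.1574    0.1042]
  [  0.1646    1.1295    0.0708    0.0691    0.0271    0.0525    0.0816]
  [  0.0496    0.0481    1.0739    0.1385    0.0453    0.0581    0.0426]
  [  0.1693    0.1219    0.0513    1.1109    0.0474    0.0417    0.0824]
  [  0.1148    0.0440    0.0974    0.0742    1.0318    0.0326    0.0301]
  [  0.1731    0.1116    0.1322    0.0653    0.1005    1.1363    0.1452]
  [  0.1519    0.1413    0.1639    0.1301    0.0963    0.0796    1.1009]
Total output x = L · d:
  x_0 = 1.1756·65 + 0.1073·65 + 0.1666·14 + 0.0519·43 + 0.0385·34 + 0.1574·100 + 0.1042·42 = 109.3749
  x_1 = 0.1646·65 + 1.1295·65 + 0.0708·14 + 0.0691·43 + 0.0271·34 + 0.0525·100 + 0.0816·42 = 97.6747
  x_2 = 0.0496·65 + 0.0481·65 + 1.0739·14 + 0.1385·43 + 0.0453·34 + 0.0581·100 + 0.0426·42 = 36.4793
  x_3 = 0.1693·65 + 0.1219·65 + 0.0513·14 + 1.1109·43 + 0.0474·34 + 0.0417·100 + 0.0824·42 = 76.6615
  x_4 = 0.1148·65 + 0.0440·65 + 0.0974·14 + 0.0742·43 + 1.0318·34 + 0.0326·100 + 0.0301·42 = 54.4871
  x_5 = 0.1731·65 + 0.1116·65 + 0.1322·14 + 0.0653·43 + 0.1005·34 + 1.1363·100 + 0.1452·42 = 146.3084
  x_6 = 0.1519·65 + 0.1413·65 + 0.1639·14 + 0.1301·43 + 0.0963·34 + 0.0796·100 + 1.1009·42 = 84.4179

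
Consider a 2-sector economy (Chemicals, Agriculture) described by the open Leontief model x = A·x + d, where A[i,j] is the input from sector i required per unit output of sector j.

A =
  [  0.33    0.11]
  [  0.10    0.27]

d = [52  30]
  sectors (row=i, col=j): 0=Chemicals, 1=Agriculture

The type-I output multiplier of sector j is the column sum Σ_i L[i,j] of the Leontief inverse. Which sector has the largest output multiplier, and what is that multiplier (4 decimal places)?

Chemicals (1.7360)

Form M = I − A:
  [  0.67   -0.11]
  [ -0.10    0.73]
Leontief inverse L = M⁻¹:
  [  1.5269    0.2301]
  [  0.2092    1.4014]
Total output x = L · d:
  x_0 = 1.5269·52 + 0.2301·30 = 86.2999
  x_1 = 0.2092·52 + 1.4014·30 = 52.9178
Output multipliers (column sums of L):
  Chemicals: 1.7360
  Agriculture: 1.6315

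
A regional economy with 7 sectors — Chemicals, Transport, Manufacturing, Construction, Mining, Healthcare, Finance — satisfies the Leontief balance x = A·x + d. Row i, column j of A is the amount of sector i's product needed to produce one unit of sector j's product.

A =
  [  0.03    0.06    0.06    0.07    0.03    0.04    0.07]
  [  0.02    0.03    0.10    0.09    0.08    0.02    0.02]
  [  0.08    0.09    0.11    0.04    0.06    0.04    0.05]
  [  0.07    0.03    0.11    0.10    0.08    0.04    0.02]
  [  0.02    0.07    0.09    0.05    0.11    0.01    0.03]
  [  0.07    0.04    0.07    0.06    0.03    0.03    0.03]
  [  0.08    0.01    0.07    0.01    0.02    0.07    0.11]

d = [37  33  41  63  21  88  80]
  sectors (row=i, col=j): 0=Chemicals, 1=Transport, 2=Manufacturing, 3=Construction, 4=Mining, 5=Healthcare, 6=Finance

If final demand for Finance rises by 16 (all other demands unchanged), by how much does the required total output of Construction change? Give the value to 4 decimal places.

0.8441

Form M = I − A:
  [  0.97   -0.06   -0.06   -0.07   -0.03   -0.04   -0.07]
  [ -0.02    0.97   -0.10   -0.09   -0.08   -0.02   -0.02]
  [ -0.08   -0.09    0.89   -0.04   -0.06   -0.04   -0.05]
  [ -0.07   -0.03   -0.11    0.90   -0.08   -0.04   -0.02]
  [ -0.02   -0.07   -0.09   -0.05    0.89   -0.01   -0.03]
  [ -0.07   -0.04   -0.07   -0.06   -0.03    0.97   -0.03]
  [ -0.08   -0.01   -0.07   -0.01   -0.02   -0.07    0.89]
Leontief inverse L = M⁻¹:
  [  1.0637    0.0879    0.1139    0.1055    0.0652    0.0625    0.0987]
  [  0.0533    1.0638    0.1580    0.1275    0.1219    0.0404    0.0453]
  [  0.1205    0.1310    1.1801    0.0863    0.1074    0.0672    0.0865]
  [  0.1108    0.0716    0.1796    1.1470    0.1288    0.0659    0.0528]
  [  0.0515    0.1050    0.1498    0.0880    1.1551    0.0301    0.0568]
  [  0.0997    0.0685    0.1193    0.0940    0.0627    1.0499    0.0557]
  [  0.1159    0.0387    0.1196    0.0400    0.0480    0.0954    1.1460]
Total output x = L · d:
  x_0 = 1.0637·37 + 0.0879·33 + 0.1139·41 + 0.1055·63 + 0.0652·21 + 0.0625·88 + 0.0987·80 = 68.3458
  x_1 = 0.0533·37 + 1.0638·33 + 0.1580·41 + 0.1275·63 + 0.1219·21 + 0.0404·88 + 0.0453·80 = 61.3294
  x_2 = 0.1205·37 + 0.1310·33 + 1.1801·41 + 0.0863·63 + 0.1074·21 + 0.0672·88 + 0.0865·80 = 77.6971
  x_3 = 0.1108·37 + 0.0716·33 + 0.1796·41 + 1.1470·63 + 0.1288·21 + 0.0659·88 + 0.0528·80 = 98.8104
  x_4 = 0.0515·37 + 0.1050·33 + 0.1498·41 + 0.0880·63 + 1.1551·21 + 0.0301·88 + 0.0568·80 = 48.4996
  x_5 = 0.0997·37 + 0.0685·33 + 0.1193·41 + 0.0940·63 + 0.0627·21 + 1.0499·88 + 0.0557·80 = 114.9298
  x_6 = 0.1159·37 + 0.0387·33 + 0.1196·41 + 0.0400·63 + 0.0480·21 + 0.0954·88 + 1.1460·80 = 114.0707
Δx_3 = L[3,6] · Δd_6 = 0.0528 · 16 = 0.8441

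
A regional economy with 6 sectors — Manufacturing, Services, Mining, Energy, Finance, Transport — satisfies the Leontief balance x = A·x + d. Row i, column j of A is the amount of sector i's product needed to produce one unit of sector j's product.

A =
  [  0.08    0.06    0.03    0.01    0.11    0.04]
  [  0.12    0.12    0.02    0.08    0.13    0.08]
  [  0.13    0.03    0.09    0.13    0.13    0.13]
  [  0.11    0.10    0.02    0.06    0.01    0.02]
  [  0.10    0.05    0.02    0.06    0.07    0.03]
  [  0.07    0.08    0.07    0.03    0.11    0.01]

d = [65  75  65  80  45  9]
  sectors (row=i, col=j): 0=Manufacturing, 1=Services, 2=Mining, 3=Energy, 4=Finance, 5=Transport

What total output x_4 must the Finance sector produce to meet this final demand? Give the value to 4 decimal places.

Form M = I − A:
  [  0.92   -0.06   -0.03   -0.01   -0.11   -0.04]
  [ -0.12    0.88   -0.02   -0.08   -0.13   -0.08]
  [ -0.13   -0.03    0.91   -0.13   -0.13   -0.13]
  [ -0.11   -0.10   -0.02    0.94   -0.01   -0.02]
  [ -0.10   -0.05   -0.02   -0.06    0.93   -0.03]
  [ -0.07   -0.08   -0.07   -0.03   -0.11    0.99]
Leontief inverse L = M⁻¹:
  [  1.1343    0.0988    0.0491    0.0398    0.1631    0.0660]
  [  0.2099    1.1900    0.0498    0.1279    0.2137    0.1202]
  [  0.2338    0.1046    1.1316    0.1878    0.2234    0.1771]
  [  0.1646    0.1440    0.0375    1.0885    0.0621    0.0471]
  [  0.1533    0.0902    0.0377    0.0876    1.1186    0.0541]
  [  0.1357    0.1249    0.0928    0.0691    0.1708    1.0444]
Total output x = L · d:
  x_0 = 1.1343·65 + 0.0988·75 + 0.0491·65 + 0.0398·80 + 0.1631·45 + 0.0660·9 = 95.4448
  x_1 = 0.2099·65 + 1.1900·75 + 0.0498·65 + 0.1279·80 + 0.2137·45 + 0.1202·9 = 127.0639
  x_2 = 0.2338·65 + 0.1046·75 + 1.1316·65 + 0.1878·80 + 0.2234·45 + 0.1771·9 = 123.2647
  x_3 = 0.1646·65 + 0.1440·75 + 0.0375·65 + 1.0885·80 + 0.0621·45 + 0.0471·9 = 114.2315
  x_4 = 0.1533·65 + 0.0902·75 + 0.0377·65 + 0.0876·80 + 1.1186·45 + 0.0541·9 = 77.0130
  x_5 = 0.1357·65 + 0.1249·75 + 0.0928·65 + 0.0691·80 + 0.1708·45 + 1.0444·9 = 46.8416

77.0130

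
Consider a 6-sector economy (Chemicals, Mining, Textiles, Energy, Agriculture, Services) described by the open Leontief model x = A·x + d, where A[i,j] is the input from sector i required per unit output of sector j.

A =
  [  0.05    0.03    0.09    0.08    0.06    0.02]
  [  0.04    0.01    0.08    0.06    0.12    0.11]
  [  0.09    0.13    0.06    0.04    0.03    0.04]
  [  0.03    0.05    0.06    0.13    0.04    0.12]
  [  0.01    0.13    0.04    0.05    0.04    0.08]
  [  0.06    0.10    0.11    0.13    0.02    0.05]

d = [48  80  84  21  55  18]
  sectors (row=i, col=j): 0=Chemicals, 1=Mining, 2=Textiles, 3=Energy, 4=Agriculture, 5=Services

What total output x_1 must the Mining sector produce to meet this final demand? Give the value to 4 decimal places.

113.8413

Form M = I − A:
  [  0.95   -0.03   -0.09   -0.08   -0.06   -0.02]
  [ -0.04    0.99   -0.08   -0.06   -0.12   -0.11]
  [ -0.09   -0.13    0.94   -0.04   -0.03   -0.04]
  [ -0.03   -0.05   -0.06    0.87   -0.04   -0.12]
  [ -0.01   -0.13   -0.04   -0.05    0.96   -0.08]
  [ -0.06   -0.10   -0.11   -0.13   -0.02    0.95]
Leontief inverse L = M⁻¹:
  [  1.0764    0.0731    0.1278    0.1238    0.0868    0.0594]
  [  0.0729    1.0713    0.1308    0.1190    0.1508    0.1588]
  [  0.1213    0.1717    1.1089    0.0909    0.0693    0.0864]
  [  0.0651    0.1052    0.1155    1.1986    0.0744    0.1761]
  [  0.0378    0.1714    0.0852    0.1000    1.0749    0.1274]
  [  0.0994    0.1553    0.1678    0.1970    0.0622    1.1099]
Total output x = L · d:
  x_0 = 1.0764·48 + 0.0731·80 + 0.1278·84 + 0.1238·21 + 0.0868·55 + 0.0594·18 = 76.6917
  x_1 = 0.0729·48 + 1.0713·80 + 0.1308·84 + 0.1190·21 + 0.1508·55 + 0.1588·18 = 113.8413
  x_2 = 0.1213·48 + 0.1717·80 + 1.1089·84 + 0.0909·21 + 0.0693·55 + 0.0864·18 = 119.9872
  x_3 = 0.0651·48 + 0.1052·80 + 0.1155·84 + 1.1986·21 + 0.0744·55 + 0.1761·18 = 53.6776
  x_4 = 0.0378·48 + 0.1714·80 + 0.0852·84 + 0.1000·21 + 1.0749·55 + 0.1274·18 = 86.2040
  x_5 = 0.0994·48 + 0.1553·80 + 0.1678·84 + 0.1970·21 + 0.0622·55 + 1.1099·18 = 58.8278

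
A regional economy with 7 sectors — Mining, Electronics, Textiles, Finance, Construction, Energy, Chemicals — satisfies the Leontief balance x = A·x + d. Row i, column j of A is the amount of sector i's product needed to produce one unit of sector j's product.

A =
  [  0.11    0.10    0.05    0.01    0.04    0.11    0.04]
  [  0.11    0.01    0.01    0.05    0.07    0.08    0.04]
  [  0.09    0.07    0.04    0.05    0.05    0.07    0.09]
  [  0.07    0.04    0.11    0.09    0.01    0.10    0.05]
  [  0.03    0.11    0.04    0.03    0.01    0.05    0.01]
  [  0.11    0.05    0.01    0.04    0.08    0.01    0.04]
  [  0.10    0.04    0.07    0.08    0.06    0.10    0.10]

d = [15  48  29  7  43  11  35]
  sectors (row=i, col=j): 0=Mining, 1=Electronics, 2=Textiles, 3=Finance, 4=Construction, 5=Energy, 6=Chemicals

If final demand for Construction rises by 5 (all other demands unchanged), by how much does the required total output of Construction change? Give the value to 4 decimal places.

Form M = I − A:
  [  0.89   -0.10   -0.05   -0.01   -0.04   -0.11   -0.04]
  [ -0.11    0.99   -0.01   -0.05   -0.07   -0.08   -0.04]
  [ -0.09   -0.07    0.96   -0.05   -0.05   -0.07   -0.09]
  [ -0.07   -0.04   -0.11    0.91   -0.01   -0.10   -0.05]
  [ -0.03   -0.11   -0.04   -0.03    0.99   -0.05   -0.01]
  [ -0.11   -0.05   -0.01   -0.04   -0.08    0.99   -0.04]
  [ -0.10   -0.04   -0.07   -0.08   -0.06   -0.10    0.90]
Leontief inverse L = M⁻¹:
  [  1.1850    0.1474    0.0788    0.0422    0.0808    0.1653    0.0777]
  [  0.1667    1.0529    0.0389    0.0767    0.0983    0.1260    0.0690]
  [  0.1642    0.1180    1.0762    0.0877    0.0888    0.1305    0.1318]
  [  0.1472    0.0886    0.1489    1.1307    0.0499    0.1605    0.0959]
  [  0.0756    0.1344    0.0577    0.0521    1.0349    0.0842    0.0332]
  [  0.1614    0.0892    0.0369    0.0644    0.1047    1.0564    0.0665]
  [  0.1879    0.0991    0.1154    0.1261    0.1053    0.1714    1.1512]
Total output x = L · d:
  x_0 = 1.1850·15 + 0.1474·48 + 0.0788·29 + 0.0422·7 + 0.0808·43 + 0.1653·11 + 0.0777·35 = 35.4463
  x_1 = 0.1667·15 + 1.0529·48 + 0.0389·29 + 0.0767·7 + 0.0983·43 + 0.1260·11 + 0.0690·35 = 62.7324
  x_2 = 0.1642·15 + 0.1180·48 + 1.0762·29 + 0.0877·7 + 0.0888·43 + 0.1305·11 + 0.1318·35 = 49.8163
  x_3 = 0.1472·15 + 0.0886·48 + 0.1489·29 + 1.1307·7 + 0.0499·43 + 0.1605·11 + 0.0959·35 = 25.9623
  x_4 = 0.0756·15 + 0.1344·48 + 0.0577·29 + 0.0521·7 + 1.0349·43 + 0.0842·11 + 0.0332·35 = 56.2166
  x_5 = 0.1614·15 + 0.0892·48 + 0.0369·29 + 0.0644·7 + 0.1047·43 + 1.0564·11 + 0.0665·35 = 26.6768
  x_6 = 0.1879·15 + 0.0991·48 + 0.1154·29 + 0.1261·7 + 0.1053·43 + 0.1714·11 + 1.1512·35 = 58.5097
Δx_4 = L[4,4] · Δd_4 = 1.0349 · 5 = 5.1746

5.1746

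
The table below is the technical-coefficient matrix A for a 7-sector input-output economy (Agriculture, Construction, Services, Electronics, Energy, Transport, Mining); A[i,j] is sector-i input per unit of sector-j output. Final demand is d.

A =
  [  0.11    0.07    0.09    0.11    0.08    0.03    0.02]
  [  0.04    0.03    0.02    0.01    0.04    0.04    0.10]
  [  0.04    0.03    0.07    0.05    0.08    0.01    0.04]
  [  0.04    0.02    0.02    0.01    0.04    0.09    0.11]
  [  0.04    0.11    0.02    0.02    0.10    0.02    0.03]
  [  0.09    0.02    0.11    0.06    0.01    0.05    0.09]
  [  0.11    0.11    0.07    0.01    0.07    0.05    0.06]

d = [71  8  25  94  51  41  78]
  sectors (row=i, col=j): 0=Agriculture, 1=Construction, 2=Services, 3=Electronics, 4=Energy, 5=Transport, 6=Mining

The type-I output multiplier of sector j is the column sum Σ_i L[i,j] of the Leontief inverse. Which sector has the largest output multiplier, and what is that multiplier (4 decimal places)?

Agriculture (1.7729)

Form M = I − A:
  [  0.89   -0.07   -0.09   -0.11   -0.08   -0.03   -0.02]
  [ -0.04    0.97   -0.02   -0.01   -0.04   -0.04   -0.10]
  [ -0.04   -0.03    0.93   -0.05   -0.08   -0.01   -0.04]
  [ -0.04   -0.02   -0.02    0.99   -0.04   -0.09   -0.11]
  [ -0.04   -0.11   -0.02   -0.02    0.90   -0.02   -0.03]
  [ -0.09   -0.02   -0.11   -0.06   -0.01    0.95   -0.09]
  [ -0.11   -0.11   -0.07   -0.01   -0.07   -0.05    0.94]
Leontief inverse L = M⁻¹:
  [  1.1623    0.1153    0.1336    0.1443    0.1329    0.0631    0.0698]
  [  0.0760    1.0622    0.0488    0.0279    0.0701    0.0585    0.1278]
  [  0.0718    0.0620    1.0962    0.0688    0.1153    0.0290    0.0693]
  [  0.0840    0.0561    0.0573    1.0327    0.0734    0.1126    0.1442]
  [  0.0730    0.1441    0.0448    0.0378    1.1350    0.0397    0.0632]
  [  0.1416    0.0604    0.1556    0.0920    0.0554    1.0781    0.1318]
  [  0.1641    0.1569    0.1152    0.0440    0.1206    0.0779    1.1054]
Total output x = L · d:
  x_0 = 1.1623·71 + 0.1153·8 + 0.1336·25 + 0.1443·94 + 0.1329·51 + 0.0631·41 + 0.0698·78 = 115.1546
  x_1 = 0.0760·71 + 1.0622·8 + 0.0488·25 + 0.0279·94 + 0.0701·51 + 0.0585·41 + 0.1278·78 = 33.6829
  x_2 = 0.0718·71 + 0.0620·8 + 1.0962·25 + 0.0688·94 + 0.1153·51 + 0.0290·41 + 0.0693·78 = 51.9383
  x_3 = 0.0840·71 + 0.0561·8 + 0.0573·25 + 1.0327·94 + 0.0734·51 + 0.1126·41 + 0.1442·78 = 124.5204
  x_4 = 0.0730·71 + 0.1441·8 + 0.0448·25 + 0.0378·94 + 1.1350·51 + 0.0397·41 + 0.0632·78 = 75.4586
  x_5 = 0.1416·71 + 0.0604·8 + 0.1556·25 + 0.0920·94 + 0.0554·51 + 1.0781·41 + 0.1318·78 = 80.3896
  x_6 = 0.1641·71 + 0.1569·8 + 0.1152·25 + 0.0440·94 + 0.1206·51 + 0.0779·41 + 1.1054·78 = 115.4836
Output multipliers (column sums of L):
  Agriculture: 1.7729
  Construction: 1.6571
  Services: 1.6516
  Electronics: 1.4473
  Energy: 1.7028
  Transport: 1.4588
  Mining: 1.7115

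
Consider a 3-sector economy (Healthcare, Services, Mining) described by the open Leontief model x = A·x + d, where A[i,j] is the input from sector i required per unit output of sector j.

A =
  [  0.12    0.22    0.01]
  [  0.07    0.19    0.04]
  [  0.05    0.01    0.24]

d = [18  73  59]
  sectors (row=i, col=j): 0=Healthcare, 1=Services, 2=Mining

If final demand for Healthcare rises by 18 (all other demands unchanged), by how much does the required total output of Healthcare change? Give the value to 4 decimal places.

20.9402

Form M = I − A:
  [  0.88   -0.22   -0.01]
  [ -0.07    0.81   -0.04]
  [ -0.05   -0.01    0.76]
Leontief inverse L = M⁻¹:
  [  1.1633    0.3164    0.0320]
  [  0.1044    1.2638    0.0679]
  [  0.0779    0.0374    1.3188]
Total output x = L · d:
  x_0 = 1.1633·18 + 0.3164·73 + 0.0320·59 = 45.9204
  x_1 = 0.1044·18 + 1.2638·73 + 0.0679·59 = 98.1385
  x_2 = 0.0779·18 + 0.0374·73 + 1.3188·59 = 81.9440
Δx_0 = L[0,0] · Δd_0 = 1.1633 · 18 = 20.9402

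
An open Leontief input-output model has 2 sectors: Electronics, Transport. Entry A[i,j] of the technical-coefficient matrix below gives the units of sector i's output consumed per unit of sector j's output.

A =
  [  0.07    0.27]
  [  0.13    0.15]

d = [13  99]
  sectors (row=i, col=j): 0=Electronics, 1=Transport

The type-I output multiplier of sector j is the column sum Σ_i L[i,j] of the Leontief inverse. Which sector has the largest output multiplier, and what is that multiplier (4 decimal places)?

Transport (1.5886)

Form M = I − A:
  [  0.93   -0.27]
  [ -0.13    0.85]
Leontief inverse L = M⁻¹:
  [  1.1252    0.3574]
  [  0.1721    1.2311]
Total output x = L · d:
  x_0 = 1.1252·13 + 0.3574·99 = 50.0132
  x_1 = 0.1721·13 + 1.2311·99 = 124.1197
Output multipliers (column sums of L):
  Electronics: 1.2973
  Transport: 1.5886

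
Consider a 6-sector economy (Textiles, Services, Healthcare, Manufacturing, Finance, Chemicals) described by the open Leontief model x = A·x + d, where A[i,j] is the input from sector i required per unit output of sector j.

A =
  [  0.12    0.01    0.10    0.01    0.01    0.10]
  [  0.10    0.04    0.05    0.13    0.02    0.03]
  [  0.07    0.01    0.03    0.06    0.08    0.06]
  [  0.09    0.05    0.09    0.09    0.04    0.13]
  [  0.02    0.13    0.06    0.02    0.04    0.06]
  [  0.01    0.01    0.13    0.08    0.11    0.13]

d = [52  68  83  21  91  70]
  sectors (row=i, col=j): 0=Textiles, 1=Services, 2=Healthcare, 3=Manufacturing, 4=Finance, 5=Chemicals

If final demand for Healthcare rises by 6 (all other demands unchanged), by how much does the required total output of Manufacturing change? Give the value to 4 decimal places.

0.9460

Form M = I − A:
  [  0.88   -0.01   -0.10   -0.01   -0.01   -0.10]
  [ -0.10    0.96   -0.05   -0.13   -0.02   -0.03]
  [ -0.07   -0.01    0.97   -0.06   -0.08   -0.06]
  [ -0.09   -0.05   -0.09    0.91   -0.04   -0.13]
  [ -0.02   -0.13   -0.06   -0.02    0.96   -0.06]
  [ -0.01   -0.01   -0.13   -0.08   -0.11    0.87]
Leontief inverse L = M⁻¹:
  [  1.1576    0.0232    0.1475    0.0402    0.0440    0.1531]
  [  0.1479    1.0606    0.1006    0.1687    0.0493    0.0891]
  [  0.1017    0.0324    1.0723    0.0882    0.1071    0.1073]
  [  0.1424    0.0766    0.1577    1.1419    0.0875    0.2065]
  [  0.0566    0.1504    0.0989    0.0610    1.0678    0.1013]
  [  0.0504    0.0434    0.1901    0.1283    0.1601    1.2000]
Total output x = L · d:
  x_0 = 1.1576·52 + 0.0232·68 + 0.1475·83 + 0.0402·21 + 0.0440·91 + 0.1531·70 = 89.5863
  x_1 = 0.1479·52 + 1.0606·68 + 0.1006·83 + 0.1687·21 + 0.0493·91 + 0.0891·70 = 102.4246
  x_2 = 0.1017·52 + 0.0324·68 + 1.0723·83 + 0.0882·21 + 0.1071·91 + 0.1073·70 = 115.5993
  x_3 = 0.1424·52 + 0.0766·68 + 0.1577·83 + 1.1419·21 + 0.0875·91 + 0.2065·70 = 72.0932
  x_4 = 0.0566·52 + 0.1504·68 + 0.0989·83 + 0.0610·21 + 1.0678·91 + 0.1013·70 = 126.9185
  x_5 = 0.0504·52 + 0.0434·68 + 0.1901·83 + 0.1283·21 + 0.1601·91 + 1.2000·70 = 122.6167
Δx_3 = L[3,2] · Δd_2 = 0.1577 · 6 = 0.9460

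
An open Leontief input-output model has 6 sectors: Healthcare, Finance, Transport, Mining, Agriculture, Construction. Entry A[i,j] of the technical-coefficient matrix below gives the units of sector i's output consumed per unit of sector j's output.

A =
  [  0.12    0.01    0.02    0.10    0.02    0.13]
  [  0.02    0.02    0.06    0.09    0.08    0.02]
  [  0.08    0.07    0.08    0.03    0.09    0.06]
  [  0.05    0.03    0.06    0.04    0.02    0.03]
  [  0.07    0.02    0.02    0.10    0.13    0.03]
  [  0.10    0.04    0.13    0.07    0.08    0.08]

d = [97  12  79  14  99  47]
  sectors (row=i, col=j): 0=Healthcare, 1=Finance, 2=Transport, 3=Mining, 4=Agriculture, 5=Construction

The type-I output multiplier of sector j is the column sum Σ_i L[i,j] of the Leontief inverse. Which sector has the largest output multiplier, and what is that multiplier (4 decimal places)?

Form M = I − A:
  [  0.88   -0.01   -0.02   -0.10   -0.02   -0.13]
  [ -0.02    0.98   -0.06   -0.09   -0.08   -0.02]
  [ -0.08   -0.07    0.92   -0.03   -0.09   -0.06]
  [ -0.05   -0.03   -0.06    0.96   -0.02   -0.03]
  [ -0.07   -0.02   -0.02   -0.10    0.87   -0.03]
  [ -0.10   -0.04   -0.13   -0.07   -0.08    0.92]
Leontief inverse L = M⁻¹:
  [  1.1757    0.0294    0.0633    0.1460    0.0560    0.1775]
  [  0.0518    1.0347    0.0849    0.1198    0.1118    0.0429]
  [  0.1306    0.0905    1.1180    0.0787    0.1380    0.1004]
  [  0.0785    0.0424    0.0824    1.0648    0.0436    0.0535]
  [  0.1135    0.0354    0.0484    0.1430    1.1694    0.0628]
  [  0.1643    0.0673    0.1790    0.1257    0.1354    1.1318]
Total output x = L · d:
  x_0 = 1.1757·97 + 0.0294·12 + 0.0633·79 + 0.1460·14 + 0.0560·99 + 0.1775·47 = 135.3194
  x_1 = 0.0518·97 + 1.0347·12 + 0.0849·79 + 0.1198·14 + 0.1118·99 + 0.0429·47 = 38.9154
  x_2 = 0.1306·97 + 0.0905·12 + 1.1180·79 + 0.0787·14 + 0.1380·99 + 0.1004·47 = 121.5587
  x_3 = 0.0785·97 + 0.0424·12 + 0.0824·79 + 1.0648·14 + 0.0436·99 + 0.0535·47 = 36.3793
  x_4 = 0.1135·97 + 0.0354·12 + 0.0484·79 + 0.1430·14 + 1.1694·99 + 0.0628·47 = 135.9741
  x_5 = 0.1643·97 + 0.0673·12 + 0.1790·79 + 0.1257·14 + 0.1354·99 + 1.1318·47 = 99.2562
Output multipliers (column sums of L):
  Healthcare: 1.7144
  Finance: 1.2996
  Transport: 1.5761
  Mining: 1.6781
  Agriculture: 1.6542
  Construction: 1.5689

Healthcare (1.7144)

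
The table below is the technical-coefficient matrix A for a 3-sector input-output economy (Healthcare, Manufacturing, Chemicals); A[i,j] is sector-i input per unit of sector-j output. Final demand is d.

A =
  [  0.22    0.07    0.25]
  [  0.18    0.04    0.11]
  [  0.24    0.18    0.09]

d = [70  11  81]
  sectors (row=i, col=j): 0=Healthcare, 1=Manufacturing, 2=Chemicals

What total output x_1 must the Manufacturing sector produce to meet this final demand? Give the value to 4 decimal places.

Form M = I − A:
  [  0.78   -0.07   -0.25]
  [ -0.18    0.96   -0.11]
  [ -0.24   -0.18    0.91]
Leontief inverse L = M⁻¹:
  [  1.4546    0.1852    0.4220]
  [  0.3240    1.1071    0.2228]
  [  0.4477    0.2678    1.2543]
Total output x = L · d:
  x_0 = 1.4546·70 + 0.1852·11 + 0.4220·81 = 138.0448
  x_1 = 0.3240·70 + 1.1071·11 + 0.2228·81 = 52.9118
  x_2 = 0.4477·70 + 0.2678·11 + 1.2543·81 = 135.8845

52.9118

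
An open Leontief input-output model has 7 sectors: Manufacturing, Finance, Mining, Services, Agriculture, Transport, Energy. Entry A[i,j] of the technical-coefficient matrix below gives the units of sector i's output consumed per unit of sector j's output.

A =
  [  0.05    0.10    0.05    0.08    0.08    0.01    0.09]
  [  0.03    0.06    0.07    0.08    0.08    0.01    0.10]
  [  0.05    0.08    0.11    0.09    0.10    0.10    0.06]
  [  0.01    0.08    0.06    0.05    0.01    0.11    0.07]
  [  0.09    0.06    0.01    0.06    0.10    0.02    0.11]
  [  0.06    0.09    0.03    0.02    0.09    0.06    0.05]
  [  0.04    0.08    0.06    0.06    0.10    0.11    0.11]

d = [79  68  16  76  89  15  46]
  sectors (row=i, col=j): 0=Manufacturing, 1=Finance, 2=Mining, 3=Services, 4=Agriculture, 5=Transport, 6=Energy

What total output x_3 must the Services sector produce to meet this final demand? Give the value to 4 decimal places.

111.9882

Form M = I − A:
  [  0.95   -0.10   -0.05   -0.08   -0.08   -0.01   -0.09]
  [ -0.03    0.94   -0.07   -0.08   -0.08   -0.01   -0.10]
  [ -0.05   -0.08    0.89   -0.09   -0.10   -0.10   -0.06]
  [ -0.01   -0.08   -0.06    0.95   -0.01   -0.11   -0.07]
  [ -0.09   -0.06   -0.01   -0.06    0.90   -0.02   -0.11]
  [ -0.06   -0.09   -0.03   -0.02   -0.09    0.94   -0.05]
  [ -0.04   -0.08   -0.06   -0.06   -0.10   -0.11    0.89]
Leontief inverse L = M⁻¹:
  [  1.0896    0.1657    0.0986    0.1364    0.1490    0.0626    0.1681]
  [  0.0681    1.1224    0.1165    0.1328    0.1459    0.0639    0.1729]
  [  0.1036    0.1655    1.1713    0.1588    0.1897    0.1680    0.1534]
  [  0.0432    0.1369    0.1018    1.0934    0.0697    0.1574    0.1301]
  [  0.1309    0.1253    0.0530    0.1137    1.1688    0.0686    0.1881]
  [  0.0977    0.1468    0.0682    0.0672    0.1529    1.0985    0.1169]
  [  0.0918    0.1609    0.1151    0.1236    0.1875    0.1740    1.2014]
Total output x = L · d:
  x_0 = 1.0896·79 + 0.1657·68 + 0.0986·16 + 0.1364·76 + 0.1490·89 + 0.0626·15 + 0.1681·46 = 131.2291
  x_1 = 0.0681·79 + 1.1224·68 + 0.1165·16 + 0.1328·76 + 0.1459·89 + 0.0639·15 + 0.1729·46 = 115.5562
  x_2 = 0.1036·79 + 0.1655·68 + 1.1713·16 + 0.1588·76 + 0.1897·89 + 0.1680·15 + 0.1534·46 = 76.7042
  x_3 = 0.0432·79 + 0.1369·68 + 0.1018·16 + 1.0934·76 + 0.0697·89 + 0.1574·15 + 0.1301·46 = 111.9882
  x_4 = 0.1309·79 + 0.1253·68 + 0.0530·16 + 0.1137·76 + 1.1688·89 + 0.0686·15 + 0.1881·46 = 142.0627
  x_5 = 0.0977·79 + 0.1468·68 + 0.0682·16 + 0.0672·76 + 0.1529·89 + 1.0985·15 + 0.1169·46 = 59.3615
  x_6 = 0.0918·79 + 0.1609·68 + 0.1151·16 + 0.1236·76 + 0.1875·89 + 0.1740·15 + 1.2014·46 = 103.9902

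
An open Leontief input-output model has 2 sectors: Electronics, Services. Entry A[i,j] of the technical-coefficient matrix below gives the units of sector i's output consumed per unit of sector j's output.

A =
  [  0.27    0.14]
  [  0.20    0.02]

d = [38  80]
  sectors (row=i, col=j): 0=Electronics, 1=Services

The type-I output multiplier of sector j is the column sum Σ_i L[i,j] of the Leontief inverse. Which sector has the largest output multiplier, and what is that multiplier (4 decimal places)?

Form M = I − A:
  [  0.73   -0.14]
  [ -0.20    0.98]
Leontief inverse L = M⁻¹:
  [  1.4257    0.2037]
  [  0.2910    1.0620]
Total output x = L · d:
  x_0 = 1.4257·38 + 0.2037·80 = 70.4684
  x_1 = 0.2910·38 + 1.0620·80 = 96.0140
Output multipliers (column sums of L):
  Electronics: 1.7166
  Services: 1.2656

Electronics (1.7166)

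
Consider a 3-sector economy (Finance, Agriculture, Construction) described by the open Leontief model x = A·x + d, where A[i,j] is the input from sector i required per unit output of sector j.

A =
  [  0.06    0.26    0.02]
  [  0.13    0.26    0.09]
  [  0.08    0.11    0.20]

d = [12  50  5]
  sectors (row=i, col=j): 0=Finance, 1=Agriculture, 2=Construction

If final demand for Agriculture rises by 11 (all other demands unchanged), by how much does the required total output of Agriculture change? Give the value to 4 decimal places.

15.9724

Form M = I − A:
  [  0.94   -0.26   -0.02]
  [ -0.13    0.74   -0.09]
  [ -0.08   -0.11    0.80]
Leontief inverse L = M⁻¹:
  [  1.1264    0.4067    0.0739]
  [  0.2152    1.4520    0.1687]
  [  0.1422    0.2403    1.2806]
Total output x = L · d:
  x_0 = 1.1264·12 + 0.4067·50 + 0.0739·5 = 34.2231
  x_1 = 0.2152·12 + 1.4520·50 + 0.1687·5 = 76.0275
  x_2 = 0.1422·12 + 0.2403·50 + 1.2806·5 = 20.1261
Δx_1 = L[1,1] · Δd_1 = 1.4520 · 11 = 15.9724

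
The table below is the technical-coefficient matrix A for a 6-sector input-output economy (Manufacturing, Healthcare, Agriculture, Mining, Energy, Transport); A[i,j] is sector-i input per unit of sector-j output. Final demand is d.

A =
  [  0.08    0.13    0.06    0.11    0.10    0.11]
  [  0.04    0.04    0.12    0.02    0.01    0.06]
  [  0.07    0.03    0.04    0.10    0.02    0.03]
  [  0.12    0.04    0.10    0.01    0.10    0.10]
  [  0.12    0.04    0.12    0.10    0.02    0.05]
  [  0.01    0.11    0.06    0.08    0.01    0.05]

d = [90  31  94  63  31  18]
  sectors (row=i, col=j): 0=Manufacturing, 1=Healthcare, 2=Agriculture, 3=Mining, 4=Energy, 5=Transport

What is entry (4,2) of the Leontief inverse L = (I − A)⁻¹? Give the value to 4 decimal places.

Form M = I − A:
  [  0.92   -0.13   -0.06   -0.11   -0.10   -0.11]
  [ -0.04    0.96   -0.12   -0.02   -0.01   -0.06]
  [ -0.07   -0.03    0.96   -0.10   -0.02   -0.03]
  [ -0.12   -0.04   -0.10    0.99   -0.10   -0.10]
  [ -0.12   -0.04   -0.12   -0.10    0.98   -0.05]
  [ -0.01   -0.11   -0.06   -0.08   -0.01    0.95]
Leontief inverse L = M⁻¹:
  [  1.1494    0.1934    0.1429    0.1746    0.1418    0.1757]
  [  0.0698    1.0694    0.1527    0.0547    0.0276    0.0876]
  [  0.1093    0.0638    1.0805    0.1329    0.0481    0.0673]
  [  0.1755    0.0964    0.1610    1.0735    0.1333    0.1515]
  [  0.1771    0.0921    0.1777    0.1550    1.0599    0.1040]
  [  0.0437    0.1390    0.1029    0.1086    0.0301    1.0827]
Total output x = L · d:
  x_0 = 1.1494·90 + 0.1934·31 + 0.1429·94 + 0.1746·63 + 0.1418·31 + 0.1757·18 = 141.4311
  x_1 = 0.0698·90 + 1.0694·31 + 0.1527·94 + 0.0547·63 + 0.0276·31 + 0.0876·18 = 59.6578
  x_2 = 0.1093·90 + 0.0638·31 + 1.0805·94 + 0.1329·63 + 0.0481·31 + 0.0673·18 = 124.4641
  x_3 = 0.1755·90 + 0.0964·31 + 0.1610·94 + 1.0735·63 + 0.1333·31 + 0.1515·18 = 108.4054
  x_4 = 0.1771·90 + 0.0921·31 + 0.1777·94 + 0.1550·63 + 1.0599·31 + 0.1040·18 = 79.9929
  x_5 = 0.0437·90 + 0.1390·31 + 0.1029·94 + 0.1086·63 + 0.0301·31 + 1.0827·18 = 45.1757

L[4,2] = 0.1777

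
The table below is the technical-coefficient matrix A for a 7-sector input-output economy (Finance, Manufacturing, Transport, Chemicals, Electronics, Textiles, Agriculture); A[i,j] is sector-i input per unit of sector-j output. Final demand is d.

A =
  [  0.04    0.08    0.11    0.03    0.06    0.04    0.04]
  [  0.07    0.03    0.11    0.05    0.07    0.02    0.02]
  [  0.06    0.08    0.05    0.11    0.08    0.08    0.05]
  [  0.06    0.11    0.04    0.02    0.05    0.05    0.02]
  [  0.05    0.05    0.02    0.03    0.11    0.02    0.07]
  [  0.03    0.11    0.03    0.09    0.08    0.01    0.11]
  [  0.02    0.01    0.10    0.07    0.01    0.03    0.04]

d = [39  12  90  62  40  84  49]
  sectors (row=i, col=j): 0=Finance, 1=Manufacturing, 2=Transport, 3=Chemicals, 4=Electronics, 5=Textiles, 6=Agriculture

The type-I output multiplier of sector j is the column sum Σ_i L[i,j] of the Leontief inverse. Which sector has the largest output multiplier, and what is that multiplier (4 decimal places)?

Form M = I − A:
  [  0.96   -0.08   -0.11   -0.03   -0.06   -0.04   -0.04]
  [ -0.07    0.97   -0.11   -0.05   -0.07   -0.02   -0.02]
  [ -0.06   -0.08    0.95   -0.11   -0.08   -0.08   -0.05]
  [ -0.06   -0.11   -0.04    0.98   -0.05   -0.05   -0.02]
  [ -0.05   -0.05   -0.02   -0.03    0.89   -0.02   -0.07]
  [ -0.03   -0.11   -0.03   -0.09   -0.08    0.99   -0.11]
  [ -0.02   -0.01   -0.10   -0.07   -0.01   -0.03    0.96]
Leontief inverse L = M⁻¹:
  [  1.0738    0.1230    0.1535    0.0709    0.1066    0.0662    0.0721]
  [  0.1013    1.0729    0.1486    0.0858    0.1141    0.0459    0.0497]
  [  0.1009    0.1371    1.1025    0.1545    0.1362    0.1092    0.0901]
  [  0.0894    0.1464    0.0807    1.0522    0.0907    0.0695    0.0475]
  [  0.0762    0.0821    0.0564    0.0585    1.1481    0.0384    0.0972]
  [  0.0659    0.1520    0.0808    0.1278    0.1255    1.0356    0.1406]
  [  0.0433    0.0443    0.1286    0.0998    0.0401    0.0511    1.0619]
Total output x = L · d:
  x_0 = 1.0738·39 + 0.1230·12 + 0.1535·90 + 0.0709·62 + 0.1066·40 + 0.0662·84 + 0.0721·49 = 74.9196
  x_1 = 0.1013·39 + 1.0729·12 + 0.1486·90 + 0.0858·62 + 0.1141·40 + 0.0459·84 + 0.0497·49 = 46.3767
  x_2 = 0.1009·39 + 0.1371·12 + 1.1025·90 + 0.1545·62 + 0.1362·40 + 0.1092·84 + 0.0901·49 = 133.4253
  x_3 = 0.0894·39 + 0.1464·12 + 0.0807·90 + 1.0522·62 + 0.0907·40 + 0.0695·84 + 0.0475·49 = 89.5353
  x_4 = 0.0762·39 + 0.0821·12 + 0.0564·90 + 0.0585·62 + 1.1481·40 + 0.0384·84 + 0.0972·49 = 66.5649
  x_5 = 0.0659·39 + 0.1520·12 + 0.0808·90 + 0.1278·62 + 0.1255·40 + 1.0356·84 + 0.1406·49 = 118.4900
  x_6 = 0.0433·39 + 0.0443·12 + 0.1286·90 + 0.0998·62 + 0.0401·40 + 0.0511·84 + 1.0619·49 = 77.9089
Output multipliers (column sums of L):
  Finance: 1.5508
  Manufacturing: 1.7577
  Transport: 1.7511
  Chemicals: 1.6494
  Electronics: 1.7612
  Textiles: 1.4159
  Agriculture: 1.5591

Electronics (1.7612)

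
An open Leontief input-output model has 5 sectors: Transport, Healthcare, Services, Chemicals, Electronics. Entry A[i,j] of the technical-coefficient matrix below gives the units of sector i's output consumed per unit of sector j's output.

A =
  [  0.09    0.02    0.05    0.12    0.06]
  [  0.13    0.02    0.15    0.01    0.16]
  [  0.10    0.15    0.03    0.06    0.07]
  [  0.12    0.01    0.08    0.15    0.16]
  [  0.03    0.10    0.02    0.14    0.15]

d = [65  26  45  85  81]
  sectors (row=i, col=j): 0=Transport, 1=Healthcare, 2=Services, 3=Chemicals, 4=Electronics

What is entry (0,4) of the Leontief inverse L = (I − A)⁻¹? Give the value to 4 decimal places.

Form M = I − A:
  [  0.91   -0.02   -0.05   -0.12   -0.06]
  [ -0.13    0.98   -0.15   -0.01   -0.16]
  [ -0.10   -0.15    0.97   -0.06   -0.07]
  [ -0.12   -0.01   -0.08    0.85   -0.16]
  [ -0.03   -0.10   -0.02   -0.14    0.85]
Leontief inverse L = M⁻¹:
  [  1.1452    0.0520    0.0855    0.1903    0.1335]
  [  0.1960    1.0801    0.1901    0.0951    0.2507]
  [  0.1679    0.1868    1.0824    0.1287    0.1604]
  [  0.1986    0.0647    0.1298    1.2596    0.2740]
  [  0.1001    0.1440    0.0722    0.2284    1.2596]
Total output x = L · d:
  x_0 = 1.1452·65 + 0.0520·26 + 0.0855·45 + 0.1903·85 + 0.1335·81 = 106.6319
  x_1 = 0.1960·65 + 1.0801·26 + 0.1901·45 + 0.0951·85 + 0.2507·81 = 77.7662
  x_2 = 0.1679·65 + 0.1868·26 + 1.0824·45 + 0.1287·85 + 0.1604·81 = 88.4077
  x_3 = 0.1986·65 + 0.0647·26 + 0.1298·45 + 1.2596·85 + 0.2740·81 = 149.6903
  x_4 = 0.1001·65 + 0.1440·26 + 0.0722·45 + 0.2284·85 + 1.2596·81 = 134.9416

L[0,4] = 0.1335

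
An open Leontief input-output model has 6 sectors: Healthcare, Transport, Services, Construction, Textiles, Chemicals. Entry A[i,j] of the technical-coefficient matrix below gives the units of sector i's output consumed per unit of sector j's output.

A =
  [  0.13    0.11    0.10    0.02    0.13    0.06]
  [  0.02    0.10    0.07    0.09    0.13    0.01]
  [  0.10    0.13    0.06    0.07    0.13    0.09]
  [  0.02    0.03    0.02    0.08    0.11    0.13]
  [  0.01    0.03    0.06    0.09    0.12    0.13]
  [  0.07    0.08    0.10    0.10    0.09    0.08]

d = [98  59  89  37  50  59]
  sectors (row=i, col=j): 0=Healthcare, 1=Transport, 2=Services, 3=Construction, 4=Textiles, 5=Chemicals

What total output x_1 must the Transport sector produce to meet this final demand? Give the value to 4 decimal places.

105.3370

Form M = I − A:
  [  0.87   -0.11   -0.10   -0.02   -0.13   -0.06]
  [ -0.02    0.90   -0.07   -0.09   -0.13   -0.01]
  [ -0.10   -0.13    0.94   -0.07   -0.13   -0.09]
  [ -0.02   -0.03   -0.02    0.92   -0.11   -0.13]
  [ -0.01   -0.03   -0.06   -0.09    0.88   -0.13]
  [ -0.07   -0.08   -0.10   -0.10   -0.09    0.92]
Leontief inverse L = M⁻¹:
  [  1.1913    0.1960    0.1757    0.0998    0.2585    0.1476]
  [  0.0527    1.1543    0.1177    0.1536    0.2231    0.0807]
  [  0.1567    0.2133    1.1358    0.1560    0.2606    0.1825]
  [  0.0544    0.0789    0.0695    1.1418    0.1931    0.1998]
  [  0.0498    0.0872    0.1151    0.1600    1.2150    0.2098]
  [  0.1230    0.1556    0.1659    0.1777    0.2073    1.1673]
Total output x = L · d:
  x_0 = 1.1913·98 + 0.1960·59 + 0.1757·89 + 0.0998·37 + 0.2585·50 + 0.1476·59 = 169.2674
  x_1 = 0.0527·98 + 1.1543·59 + 0.1177·89 + 0.1536·37 + 0.2231·50 + 0.0807·59 = 105.3370
  x_2 = 0.1567·98 + 0.2133·59 + 1.1358·89 + 0.1560·37 + 0.2606·50 + 0.1825·59 = 158.5995
  x_3 = 0.0544·98 + 0.0789·59 + 0.0695·89 + 1.1418·37 + 0.1931·50 + 0.1998·59 = 79.8651
  x_4 = 0.0498·98 + 0.0872·59 + 0.1151·89 + 0.1600·37 + 1.2150·50 + 0.2098·59 = 99.3081
  x_5 = 0.1230·98 + 0.1556·59 + 0.1659·89 + 0.1777·37 + 0.2073·50 + 1.1673·59 = 121.8042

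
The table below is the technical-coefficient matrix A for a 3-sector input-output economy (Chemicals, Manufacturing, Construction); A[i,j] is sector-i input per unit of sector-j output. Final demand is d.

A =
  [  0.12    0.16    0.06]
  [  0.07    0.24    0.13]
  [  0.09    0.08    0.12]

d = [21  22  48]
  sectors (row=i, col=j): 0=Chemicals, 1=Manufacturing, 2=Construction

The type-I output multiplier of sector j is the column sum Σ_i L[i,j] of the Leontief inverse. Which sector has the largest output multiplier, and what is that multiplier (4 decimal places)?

Manufacturing (1.7744)

Form M = I − A:
  [  0.88   -0.16   -0.06]
  [ -0.07    0.76   -0.13]
  [ -0.09   -0.08    0.88]
Leontief inverse L = M⁻¹:
  [  1.1690    0.2585    0.1179]
  [  0.1301    1.3654    0.2106]
  [  0.1314    0.1506    1.1676]
Total output x = L · d:
  x_0 = 1.1690·21 + 0.2585·22 + 0.1179·48 = 35.8948
  x_1 = 0.1301·21 + 1.3654·22 + 0.2106·48 = 42.8783
  x_2 = 0.1314·21 + 0.1506·22 + 1.1676·48 = 62.1145
Output multipliers (column sums of L):
  Chemicals: 1.4305
  Manufacturing: 1.7744
  Construction: 1.4960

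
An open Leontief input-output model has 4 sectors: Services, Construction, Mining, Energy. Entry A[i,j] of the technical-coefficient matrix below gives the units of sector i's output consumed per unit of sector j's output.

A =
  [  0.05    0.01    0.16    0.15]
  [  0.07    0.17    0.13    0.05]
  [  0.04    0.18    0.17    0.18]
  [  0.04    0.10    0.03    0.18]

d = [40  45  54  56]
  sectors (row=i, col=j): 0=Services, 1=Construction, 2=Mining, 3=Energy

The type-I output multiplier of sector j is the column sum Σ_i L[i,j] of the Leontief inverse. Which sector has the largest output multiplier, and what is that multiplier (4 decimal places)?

Energy (1.9807)

Form M = I − A:
  [  0.95   -0.01   -0.16   -0.15]
  [ -0.07    0.83   -0.13   -0.05]
  [ -0.04   -0.18    0.83   -0.18]
  [ -0.04   -0.10   -0.03    0.82]
Leontief inverse L = M⁻¹:
  [  1.0800    0.0940    0.2321    0.2542]
  [  0.1095    1.2728    0.2258    0.1472]
  [  0.0908    0.3177    1.2836    0.3178]
  [  0.0694    0.1714    0.0858    1.2615]
Total output x = L · d:
  x_0 = 1.0800·40 + 0.0940·45 + 0.2321·54 + 0.2542·56 = 74.2024
  x_1 = 0.1095·40 + 1.2728·45 + 0.2258·54 + 0.1472·56 = 82.0936
  x_2 = 0.0908·40 + 0.3177·45 + 1.2836·54 + 0.3178·56 = 105.0397
  x_3 = 0.0694·40 + 0.1714·45 + 0.0858·54 + 1.2615·56 = 85.7666
Output multipliers (column sums of L):
  Services: 1.3497
  Construction: 1.8560
  Mining: 1.8273
  Energy: 1.9807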